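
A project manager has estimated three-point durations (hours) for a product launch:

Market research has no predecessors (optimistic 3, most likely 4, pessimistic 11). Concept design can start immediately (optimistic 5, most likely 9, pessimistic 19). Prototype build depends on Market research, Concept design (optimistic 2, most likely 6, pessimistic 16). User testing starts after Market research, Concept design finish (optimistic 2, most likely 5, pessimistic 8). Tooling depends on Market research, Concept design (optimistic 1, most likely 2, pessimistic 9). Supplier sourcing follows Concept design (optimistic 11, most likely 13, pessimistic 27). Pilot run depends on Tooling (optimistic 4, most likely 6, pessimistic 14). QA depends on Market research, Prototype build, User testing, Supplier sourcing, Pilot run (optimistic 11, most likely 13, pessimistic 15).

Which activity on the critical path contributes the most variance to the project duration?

Supplier sourcing

te_Market research = (3 + 4·4 + 11)/6 = 30/6 = 5; σ²_Market research = ((11−3)/6)² = 1.778
te_Concept design = (5 + 4·9 + 19)/6 = 60/6 = 10; σ²_Concept design = ((19−5)/6)² = 5.444
te_Prototype build = (2 + 4·6 + 16)/6 = 42/6 = 7; σ²_Prototype build = ((16−2)/6)² = 5.444
te_User testing = (2 + 4·5 + 8)/6 = 30/6 = 5; σ²_User testing = ((8−2)/6)² = 1.000
te_Tooling = (1 + 4·2 + 9)/6 = 18/6 = 3; σ²_Tooling = ((9−1)/6)² = 1.778
te_Supplier sourcing = (11 + 4·13 + 27)/6 = 90/6 = 15; σ²_Supplier sourcing = ((27−11)/6)² = 7.111
te_Pilot run = (4 + 4·6 + 14)/6 = 42/6 = 7; σ²_Pilot run = ((14−4)/6)² = 2.778
te_QA = (11 + 4·13 + 15)/6 = 78/6 = 13; σ²_QA = ((15−11)/6)² = 0.444

Forward pass:
ES_Market research = 0; EF_Market research = 5
ES_Concept design = 0; EF_Concept design = 10
ES_Prototype build = max(EF_Market research=5, EF_Concept design=10) = 10; EF_Prototype build = 10+7 = 17
ES_User testing = max(EF_Market research=5, EF_Concept design=10) = 10; EF_User testing = 10+5 = 15
ES_Tooling = max(EF_Market research=5, EF_Concept design=10) = 10; EF_Tooling = 10+3 = 13
ES_Supplier sourcing = 10; EF_Supplier sourcing = 10+15 = 25
ES_Pilot run = 13; EF_Pilot run = 13+7 = 20
ES_QA = max(EF_Market research=5, EF_Prototype build=17, EF_User testing=15, EF_Supplier sourcing=25, EF_Pilot run=20) = 25; EF_QA = 25+13 = 38
Expected project duration μ = 38 hours. Critical path: Concept design → Supplier sourcing → QA.

Variances on critical path: σ²_Concept design=5.444, σ²_Supplier sourcing=7.111, σ²_QA=0.444.
Largest is σ²_Supplier sourcing = 7.111.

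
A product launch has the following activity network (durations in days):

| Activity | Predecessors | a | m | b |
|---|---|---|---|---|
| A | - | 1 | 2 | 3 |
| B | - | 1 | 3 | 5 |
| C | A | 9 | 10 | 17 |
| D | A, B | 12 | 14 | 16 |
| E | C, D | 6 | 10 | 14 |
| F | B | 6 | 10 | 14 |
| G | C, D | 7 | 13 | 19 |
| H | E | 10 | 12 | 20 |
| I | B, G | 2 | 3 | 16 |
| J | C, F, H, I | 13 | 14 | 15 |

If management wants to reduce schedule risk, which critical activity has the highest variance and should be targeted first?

H

te_A = (1 + 4·2 + 3)/6 = 12/6 = 2; σ²_A = ((3−1)/6)² = 0.111
te_B = (1 + 4·3 + 5)/6 = 18/6 = 3; σ²_B = ((5−1)/6)² = 0.444
te_C = (9 + 4·10 + 17)/6 = 66/6 = 11; σ²_C = ((17−9)/6)² = 1.778
te_D = (12 + 4·14 + 16)/6 = 84/6 = 14; σ²_D = ((16−12)/6)² = 0.444
te_E = (6 + 4·10 + 14)/6 = 60/6 = 10; σ²_E = ((14−6)/6)² = 1.778
te_F = (6 + 4·10 + 14)/6 = 60/6 = 10; σ²_F = ((14−6)/6)² = 1.778
te_G = (7 + 4·13 + 19)/6 = 78/6 = 13; σ²_G = ((19−7)/6)² = 4.000
te_H = (10 + 4·12 + 20)/6 = 78/6 = 13; σ²_H = ((20−10)/6)² = 2.778
te_I = (2 + 4·3 + 16)/6 = 30/6 = 5; σ²_I = ((16−2)/6)² = 5.444
te_J = (13 + 4·14 + 15)/6 = 84/6 = 14; σ²_J = ((15−13)/6)² = 0.111

Forward pass:
ES_A = 0; EF_A = 2
ES_B = 0; EF_B = 3
ES_C = 2; EF_C = 2+11 = 13
ES_D = max(EF_A=2, EF_B=3) = 3; EF_D = 3+14 = 17
ES_E = max(EF_C=13, EF_D=17) = 17; EF_E = 17+10 = 27
ES_F = 3; EF_F = 3+10 = 13
ES_G = max(EF_C=13, EF_D=17) = 17; EF_G = 17+13 = 30
ES_H = 27; EF_H = 27+13 = 40
ES_I = max(EF_B=3, EF_G=30) = 30; EF_I = 30+5 = 35
ES_J = max(EF_C=13, EF_F=13, EF_H=40, EF_I=35) = 40; EF_J = 40+14 = 54
Expected project duration μ = 54 days. Critical path: B → D → E → H → J.

Variances on critical path: σ²_B=0.444, σ²_D=0.444, σ²_E=1.778, σ²_H=2.778, σ²_J=0.111.
Largest is σ²_H = 2.778.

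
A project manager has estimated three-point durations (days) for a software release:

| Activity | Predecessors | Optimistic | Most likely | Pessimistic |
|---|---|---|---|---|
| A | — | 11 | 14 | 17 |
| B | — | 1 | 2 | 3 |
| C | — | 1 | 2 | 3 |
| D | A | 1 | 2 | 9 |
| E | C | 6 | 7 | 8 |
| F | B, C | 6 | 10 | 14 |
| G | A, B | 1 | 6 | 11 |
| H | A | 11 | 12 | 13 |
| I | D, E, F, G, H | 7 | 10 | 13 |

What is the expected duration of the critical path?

36 days

te_A = (11 + 4·14 + 17)/6 = 84/6 = 14
te_B = (1 + 4·2 + 3)/6 = 12/6 = 2
te_C = (1 + 4·2 + 3)/6 = 12/6 = 2
te_D = (1 + 4·2 + 9)/6 = 18/6 = 3
te_E = (6 + 4·7 + 8)/6 = 42/6 = 7
te_F = (6 + 4·10 + 14)/6 = 60/6 = 10
te_G = (1 + 4·6 + 11)/6 = 36/6 = 6
te_H = (11 + 4·12 + 13)/6 = 72/6 = 12
te_I = (7 + 4·10 + 13)/6 = 60/6 = 10

Forward pass:
ES_A = 0; EF_A = 14
ES_B = 0; EF_B = 2
ES_C = 0; EF_C = 2
ES_D = 14; EF_D = 14+3 = 17
ES_E = 2; EF_E = 2+7 = 9
ES_F = max(EF_B=2, EF_C=2) = 2; EF_F = 2+10 = 12
ES_G = max(EF_A=14, EF_B=2) = 14; EF_G = 14+6 = 20
ES_H = 14; EF_H = 14+12 = 26
ES_I = max(EF_D=17, EF_E=9, EF_F=12, EF_G=20, EF_H=26) = 26; EF_I = 26+10 = 36
Expected project duration μ = 36 days. Critical path: A → H → I.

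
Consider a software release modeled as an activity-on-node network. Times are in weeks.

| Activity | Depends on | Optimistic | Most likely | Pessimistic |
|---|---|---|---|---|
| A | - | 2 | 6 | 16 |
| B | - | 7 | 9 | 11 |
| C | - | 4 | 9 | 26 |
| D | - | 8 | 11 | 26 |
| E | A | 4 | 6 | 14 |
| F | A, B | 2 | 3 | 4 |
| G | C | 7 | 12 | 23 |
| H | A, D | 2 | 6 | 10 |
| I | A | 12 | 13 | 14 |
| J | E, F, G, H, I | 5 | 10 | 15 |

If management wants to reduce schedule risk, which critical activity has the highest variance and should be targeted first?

te_A = (2 + 4·6 + 16)/6 = 42/6 = 7; σ²_A = ((16−2)/6)² = 5.444
te_B = (7 + 4·9 + 11)/6 = 54/6 = 9; σ²_B = ((11−7)/6)² = 0.444
te_C = (4 + 4·9 + 26)/6 = 66/6 = 11; σ²_C = ((26−4)/6)² = 13.444
te_D = (8 + 4·11 + 26)/6 = 78/6 = 13; σ²_D = ((26−8)/6)² = 9.000
te_E = (4 + 4·6 + 14)/6 = 42/6 = 7; σ²_E = ((14−4)/6)² = 2.778
te_F = (2 + 4·3 + 4)/6 = 18/6 = 3; σ²_F = ((4−2)/6)² = 0.111
te_G = (7 + 4·12 + 23)/6 = 78/6 = 13; σ²_G = ((23−7)/6)² = 7.111
te_H = (2 + 4·6 + 10)/6 = 36/6 = 6; σ²_H = ((10−2)/6)² = 1.778
te_I = (12 + 4·13 + 14)/6 = 78/6 = 13; σ²_I = ((14−12)/6)² = 0.111
te_J = (5 + 4·10 + 15)/6 = 60/6 = 10; σ²_J = ((15−5)/6)² = 2.778

Forward pass:
ES_A = 0; EF_A = 7
ES_B = 0; EF_B = 9
ES_C = 0; EF_C = 11
ES_D = 0; EF_D = 13
ES_E = 7; EF_E = 7+7 = 14
ES_F = max(EF_A=7, EF_B=9) = 9; EF_F = 9+3 = 12
ES_G = 11; EF_G = 11+13 = 24
ES_H = max(EF_A=7, EF_D=13) = 13; EF_H = 13+6 = 19
ES_I = 7; EF_I = 7+13 = 20
ES_J = max(EF_E=14, EF_F=12, EF_G=24, EF_H=19, EF_I=20) = 24; EF_J = 24+10 = 34
Expected project duration μ = 34 weeks. Critical path: C → G → J.

Variances on critical path: σ²_C=13.444, σ²_G=7.111, σ²_J=2.778.
Largest is σ²_C = 13.444.

C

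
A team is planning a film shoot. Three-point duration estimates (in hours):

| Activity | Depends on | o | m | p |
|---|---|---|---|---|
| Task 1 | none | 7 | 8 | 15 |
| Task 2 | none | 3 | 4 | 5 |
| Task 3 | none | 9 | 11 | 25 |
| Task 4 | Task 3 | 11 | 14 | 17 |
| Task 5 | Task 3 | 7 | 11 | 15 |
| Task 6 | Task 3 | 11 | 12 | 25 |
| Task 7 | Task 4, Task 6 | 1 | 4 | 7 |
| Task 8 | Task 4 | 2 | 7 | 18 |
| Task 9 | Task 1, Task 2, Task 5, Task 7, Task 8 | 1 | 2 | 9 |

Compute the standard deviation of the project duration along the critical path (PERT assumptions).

te_Task 1 = (7 + 4·8 + 15)/6 = 54/6 = 9; σ²_Task 1 = ((15−7)/6)² = 1.778
te_Task 2 = (3 + 4·4 + 5)/6 = 24/6 = 4; σ²_Task 2 = ((5−3)/6)² = 0.111
te_Task 3 = (9 + 4·11 + 25)/6 = 78/6 = 13; σ²_Task 3 = ((25−9)/6)² = 7.111
te_Task 4 = (11 + 4·14 + 17)/6 = 84/6 = 14; σ²_Task 4 = ((17−11)/6)² = 1.000
te_Task 5 = (7 + 4·11 + 15)/6 = 66/6 = 11; σ²_Task 5 = ((15−7)/6)² = 1.778
te_Task 6 = (11 + 4·12 + 25)/6 = 84/6 = 14; σ²_Task 6 = ((25−11)/6)² = 5.444
te_Task 7 = (1 + 4·4 + 7)/6 = 24/6 = 4; σ²_Task 7 = ((7−1)/6)² = 1.000
te_Task 8 = (2 + 4·7 + 18)/6 = 48/6 = 8; σ²_Task 8 = ((18−2)/6)² = 7.111
te_Task 9 = (1 + 4·2 + 9)/6 = 18/6 = 3; σ²_Task 9 = ((9−1)/6)² = 1.778

Forward pass:
ES_Task 1 = 0; EF_Task 1 = 9
ES_Task 2 = 0; EF_Task 2 = 4
ES_Task 3 = 0; EF_Task 3 = 13
ES_Task 4 = 13; EF_Task 4 = 13+14 = 27
ES_Task 5 = 13; EF_Task 5 = 13+11 = 24
ES_Task 6 = 13; EF_Task 6 = 13+14 = 27
ES_Task 7 = max(EF_Task 4=27, EF_Task 6=27) = 27; EF_Task 7 = 27+4 = 31
ES_Task 8 = 27; EF_Task 8 = 27+8 = 35
ES_Task 9 = max(EF_Task 1=9, EF_Task 2=4, EF_Task 5=24, EF_Task 7=31, EF_Task 8=35) = 35; EF_Task 9 = 35+3 = 38
Expected project duration μ = 38 hours. Critical path: Task 3 → Task 4 → Task 8 → Task 9.

Variance along critical path = 7.111 + 1.000 + 7.111 + 1.778 = 17.000
σ = √17.000 = 4.123 hours

4.12 hours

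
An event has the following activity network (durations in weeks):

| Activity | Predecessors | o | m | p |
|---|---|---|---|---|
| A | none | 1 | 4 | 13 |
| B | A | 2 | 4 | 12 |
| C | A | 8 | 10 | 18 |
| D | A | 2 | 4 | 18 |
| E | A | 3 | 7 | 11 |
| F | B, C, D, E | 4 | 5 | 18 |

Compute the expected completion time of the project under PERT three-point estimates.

23 weeks

te_A = (1 + 4·4 + 13)/6 = 30/6 = 5
te_B = (2 + 4·4 + 12)/6 = 30/6 = 5
te_C = (8 + 4·10 + 18)/6 = 66/6 = 11
te_D = (2 + 4·4 + 18)/6 = 36/6 = 6
te_E = (3 + 4·7 + 11)/6 = 42/6 = 7
te_F = (4 + 4·5 + 18)/6 = 42/6 = 7

Forward pass:
ES_A = 0; EF_A = 5
ES_B = 5; EF_B = 5+5 = 10
ES_C = 5; EF_C = 5+11 = 16
ES_D = 5; EF_D = 5+6 = 11
ES_E = 5; EF_E = 5+7 = 12
ES_F = max(EF_B=10, EF_C=16, EF_D=11, EF_E=12) = 16; EF_F = 16+7 = 23
Expected project duration μ = 23 weeks. Critical path: A → C → F.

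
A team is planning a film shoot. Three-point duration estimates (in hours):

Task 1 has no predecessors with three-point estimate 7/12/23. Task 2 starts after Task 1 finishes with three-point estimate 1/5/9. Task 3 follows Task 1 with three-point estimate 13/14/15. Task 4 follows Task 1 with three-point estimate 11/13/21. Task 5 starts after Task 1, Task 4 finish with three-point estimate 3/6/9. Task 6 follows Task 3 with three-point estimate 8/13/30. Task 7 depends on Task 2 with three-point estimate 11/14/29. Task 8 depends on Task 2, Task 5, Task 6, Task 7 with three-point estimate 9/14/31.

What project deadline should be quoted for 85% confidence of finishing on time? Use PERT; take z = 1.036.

te_Task 1 = (7 + 4·12 + 23)/6 = 78/6 = 13; σ²_Task 1 = ((23−7)/6)² = 7.111
te_Task 2 = (1 + 4·5 + 9)/6 = 30/6 = 5; σ²_Task 2 = ((9−1)/6)² = 1.778
te_Task 3 = (13 + 4·14 + 15)/6 = 84/6 = 14; σ²_Task 3 = ((15−13)/6)² = 0.111
te_Task 4 = (11 + 4·13 + 21)/6 = 84/6 = 14; σ²_Task 4 = ((21−11)/6)² = 2.778
te_Task 5 = (3 + 4·6 + 9)/6 = 36/6 = 6; σ²_Task 5 = ((9−3)/6)² = 1.000
te_Task 6 = (8 + 4·13 + 30)/6 = 90/6 = 15; σ²_Task 6 = ((30−8)/6)² = 13.444
te_Task 7 = (11 + 4·14 + 29)/6 = 96/6 = 16; σ²_Task 7 = ((29−11)/6)² = 9.000
te_Task 8 = (9 + 4·14 + 31)/6 = 96/6 = 16; σ²_Task 8 = ((31−9)/6)² = 13.444

Forward pass:
ES_Task 1 = 0; EF_Task 1 = 13
ES_Task 2 = 13; EF_Task 2 = 13+5 = 18
ES_Task 3 = 13; EF_Task 3 = 13+14 = 27
ES_Task 4 = 13; EF_Task 4 = 13+14 = 27
ES_Task 5 = max(EF_Task 1=13, EF_Task 4=27) = 27; EF_Task 5 = 27+6 = 33
ES_Task 6 = 27; EF_Task 6 = 27+15 = 42
ES_Task 7 = 18; EF_Task 7 = 18+16 = 34
ES_Task 8 = max(EF_Task 2=18, EF_Task 5=33, EF_Task 6=42, EF_Task 7=34) = 42; EF_Task 8 = 42+16 = 58
Expected project duration μ = 58 hours. Critical path: Task 1 → Task 3 → Task 6 → Task 8.

Variance along critical path = 7.111 + 0.111 + 13.444 + 13.444 = 34.111; σ = 5.840 hours.
D = μ + z·σ = 58 + 1.036·5.840 = 64.1 hours

64.1 hours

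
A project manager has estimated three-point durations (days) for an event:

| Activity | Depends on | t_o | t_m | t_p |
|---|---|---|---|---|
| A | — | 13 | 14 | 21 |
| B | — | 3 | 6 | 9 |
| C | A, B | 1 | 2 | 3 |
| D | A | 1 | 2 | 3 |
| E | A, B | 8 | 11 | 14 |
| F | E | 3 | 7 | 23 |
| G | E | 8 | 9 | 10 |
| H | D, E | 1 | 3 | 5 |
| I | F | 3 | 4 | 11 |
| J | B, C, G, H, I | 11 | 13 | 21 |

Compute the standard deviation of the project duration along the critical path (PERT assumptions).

te_A = (13 + 4·14 + 21)/6 = 90/6 = 15; σ²_A = ((21−13)/6)² = 1.778
te_B = (3 + 4·6 + 9)/6 = 36/6 = 6; σ²_B = ((9−3)/6)² = 1.000
te_C = (1 + 4·2 + 3)/6 = 12/6 = 2; σ²_C = ((3−1)/6)² = 0.111
te_D = (1 + 4·2 + 3)/6 = 12/6 = 2; σ²_D = ((3−1)/6)² = 0.111
te_E = (8 + 4·11 + 14)/6 = 66/6 = 11; σ²_E = ((14−8)/6)² = 1.000
te_F = (3 + 4·7 + 23)/6 = 54/6 = 9; σ²_F = ((23−3)/6)² = 11.111
te_G = (8 + 4·9 + 10)/6 = 54/6 = 9; σ²_G = ((10−8)/6)² = 0.111
te_H = (1 + 4·3 + 5)/6 = 18/6 = 3; σ²_H = ((5−1)/6)² = 0.444
te_I = (3 + 4·4 + 11)/6 = 30/6 = 5; σ²_I = ((11−3)/6)² = 1.778
te_J = (11 + 4·13 + 21)/6 = 84/6 = 14; σ²_J = ((21−11)/6)² = 2.778

Forward pass:
ES_A = 0; EF_A = 15
ES_B = 0; EF_B = 6
ES_C = max(EF_A=15, EF_B=6) = 15; EF_C = 15+2 = 17
ES_D = 15; EF_D = 15+2 = 17
ES_E = max(EF_A=15, EF_B=6) = 15; EF_E = 15+11 = 26
ES_F = 26; EF_F = 26+9 = 35
ES_G = 26; EF_G = 26+9 = 35
ES_H = max(EF_D=17, EF_E=26) = 26; EF_H = 26+3 = 29
ES_I = 35; EF_I = 35+5 = 40
ES_J = max(EF_B=6, EF_C=17, EF_G=35, EF_H=29, EF_I=40) = 40; EF_J = 40+14 = 54
Expected project duration μ = 54 days. Critical path: A → E → F → I → J.

Variance along critical path = 1.778 + 1.000 + 11.111 + 1.778 + 2.778 = 18.444
σ = √18.444 = 4.295 days

4.29 days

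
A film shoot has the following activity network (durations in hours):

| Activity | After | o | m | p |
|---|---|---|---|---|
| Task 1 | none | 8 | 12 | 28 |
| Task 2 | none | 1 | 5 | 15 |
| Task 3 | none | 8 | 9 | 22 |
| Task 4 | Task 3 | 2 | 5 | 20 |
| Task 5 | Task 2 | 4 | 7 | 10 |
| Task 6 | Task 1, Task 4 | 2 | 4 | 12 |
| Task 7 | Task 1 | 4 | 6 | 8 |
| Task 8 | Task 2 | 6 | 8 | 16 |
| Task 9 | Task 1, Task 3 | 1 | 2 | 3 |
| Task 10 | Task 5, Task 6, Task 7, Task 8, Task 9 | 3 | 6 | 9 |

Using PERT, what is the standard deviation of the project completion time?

4.27 hours

te_Task 1 = (8 + 4·12 + 28)/6 = 84/6 = 14; σ²_Task 1 = ((28−8)/6)² = 11.111
te_Task 2 = (1 + 4·5 + 15)/6 = 36/6 = 6; σ²_Task 2 = ((15−1)/6)² = 5.444
te_Task 3 = (8 + 4·9 + 22)/6 = 66/6 = 11; σ²_Task 3 = ((22−8)/6)² = 5.444
te_Task 4 = (2 + 4·5 + 20)/6 = 42/6 = 7; σ²_Task 4 = ((20−2)/6)² = 9.000
te_Task 5 = (4 + 4·7 + 10)/6 = 42/6 = 7; σ²_Task 5 = ((10−4)/6)² = 1.000
te_Task 6 = (2 + 4·4 + 12)/6 = 30/6 = 5; σ²_Task 6 = ((12−2)/6)² = 2.778
te_Task 7 = (4 + 4·6 + 8)/6 = 36/6 = 6; σ²_Task 7 = ((8−4)/6)² = 0.444
te_Task 8 = (6 + 4·8 + 16)/6 = 54/6 = 9; σ²_Task 8 = ((16−6)/6)² = 2.778
te_Task 9 = (1 + 4·2 + 3)/6 = 12/6 = 2; σ²_Task 9 = ((3−1)/6)² = 0.111
te_Task 10 = (3 + 4·6 + 9)/6 = 36/6 = 6; σ²_Task 10 = ((9−3)/6)² = 1.000

Forward pass:
ES_Task 1 = 0; EF_Task 1 = 14
ES_Task 2 = 0; EF_Task 2 = 6
ES_Task 3 = 0; EF_Task 3 = 11
ES_Task 4 = 11; EF_Task 4 = 11+7 = 18
ES_Task 5 = 6; EF_Task 5 = 6+7 = 13
ES_Task 6 = max(EF_Task 1=14, EF_Task 4=18) = 18; EF_Task 6 = 18+5 = 23
ES_Task 7 = 14; EF_Task 7 = 14+6 = 20
ES_Task 8 = 6; EF_Task 8 = 6+9 = 15
ES_Task 9 = max(EF_Task 1=14, EF_Task 3=11) = 14; EF_Task 9 = 14+2 = 16
ES_Task 10 = max(EF_Task 5=13, EF_Task 6=23, EF_Task 7=20, EF_Task 8=15, EF_Task 9=16) = 23; EF_Task 10 = 23+6 = 29
Expected project duration μ = 29 hours. Critical path: Task 3 → Task 4 → Task 6 → Task 10.

Variance along critical path = 5.444 + 9.000 + 2.778 + 1.000 = 18.222
σ = √18.222 = 4.269 hours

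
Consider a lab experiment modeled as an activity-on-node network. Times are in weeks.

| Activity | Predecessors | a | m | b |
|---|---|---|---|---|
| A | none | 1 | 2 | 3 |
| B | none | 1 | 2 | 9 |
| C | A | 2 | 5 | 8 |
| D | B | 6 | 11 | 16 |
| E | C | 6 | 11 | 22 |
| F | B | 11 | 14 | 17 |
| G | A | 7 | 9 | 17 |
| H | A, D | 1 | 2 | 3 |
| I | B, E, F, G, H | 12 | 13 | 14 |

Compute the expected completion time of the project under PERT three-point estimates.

32 weeks

te_A = (1 + 4·2 + 3)/6 = 12/6 = 2
te_B = (1 + 4·2 + 9)/6 = 18/6 = 3
te_C = (2 + 4·5 + 8)/6 = 30/6 = 5
te_D = (6 + 4·11 + 16)/6 = 66/6 = 11
te_E = (6 + 4·11 + 22)/6 = 72/6 = 12
te_F = (11 + 4·14 + 17)/6 = 84/6 = 14
te_G = (7 + 4·9 + 17)/6 = 60/6 = 10
te_H = (1 + 4·2 + 3)/6 = 12/6 = 2
te_I = (12 + 4·13 + 14)/6 = 78/6 = 13

Forward pass:
ES_A = 0; EF_A = 2
ES_B = 0; EF_B = 3
ES_C = 2; EF_C = 2+5 = 7
ES_D = 3; EF_D = 3+11 = 14
ES_E = 7; EF_E = 7+12 = 19
ES_F = 3; EF_F = 3+14 = 17
ES_G = 2; EF_G = 2+10 = 12
ES_H = max(EF_A=2, EF_D=14) = 14; EF_H = 14+2 = 16
ES_I = max(EF_B=3, EF_E=19, EF_F=17, EF_G=12, EF_H=16) = 19; EF_I = 19+13 = 32
Expected project duration μ = 32 weeks. Critical path: A → C → E → I.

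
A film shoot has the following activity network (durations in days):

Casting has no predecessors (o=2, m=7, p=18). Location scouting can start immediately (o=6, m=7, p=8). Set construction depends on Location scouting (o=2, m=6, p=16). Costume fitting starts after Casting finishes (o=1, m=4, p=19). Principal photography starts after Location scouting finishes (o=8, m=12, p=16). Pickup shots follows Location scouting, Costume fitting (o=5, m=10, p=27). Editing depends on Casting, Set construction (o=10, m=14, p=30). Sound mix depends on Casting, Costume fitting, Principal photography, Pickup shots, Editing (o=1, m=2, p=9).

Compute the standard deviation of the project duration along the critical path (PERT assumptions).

4.29 days

te_Casting = (2 + 4·7 + 18)/6 = 48/6 = 8; σ²_Casting = ((18−2)/6)² = 7.111
te_Location scouting = (6 + 4·7 + 8)/6 = 42/6 = 7; σ²_Location scouting = ((8−6)/6)² = 0.111
te_Set construction = (2 + 4·6 + 16)/6 = 42/6 = 7; σ²_Set construction = ((16−2)/6)² = 5.444
te_Costume fitting = (1 + 4·4 + 19)/6 = 36/6 = 6; σ²_Costume fitting = ((19−1)/6)² = 9.000
te_Principal photography = (8 + 4·12 + 16)/6 = 72/6 = 12; σ²_Principal photography = ((16−8)/6)² = 1.778
te_Pickup shots = (5 + 4·10 + 27)/6 = 72/6 = 12; σ²_Pickup shots = ((27−5)/6)² = 13.444
te_Editing = (10 + 4·14 + 30)/6 = 96/6 = 16; σ²_Editing = ((30−10)/6)² = 11.111
te_Sound mix = (1 + 4·2 + 9)/6 = 18/6 = 3; σ²_Sound mix = ((9−1)/6)² = 1.778

Forward pass:
ES_Casting = 0; EF_Casting = 8
ES_Location scouting = 0; EF_Location scouting = 7
ES_Set construction = 7; EF_Set construction = 7+7 = 14
ES_Costume fitting = 8; EF_Costume fitting = 8+6 = 14
ES_Principal photography = 7; EF_Principal photography = 7+12 = 19
ES_Pickup shots = max(EF_Location scouting=7, EF_Costume fitting=14) = 14; EF_Pickup shots = 14+12 = 26
ES_Editing = max(EF_Casting=8, EF_Set construction=14) = 14; EF_Editing = 14+16 = 30
ES_Sound mix = max(EF_Casting=8, EF_Costume fitting=14, EF_Principal photography=19, EF_Pickup shots=26, EF_Editing=30) = 30; EF_Sound mix = 30+3 = 33
Expected project duration μ = 33 days. Critical path: Location scouting → Set construction → Editing → Sound mix.

Variance along critical path = 0.111 + 5.444 + 11.111 + 1.778 = 18.444
σ = √18.444 = 4.295 days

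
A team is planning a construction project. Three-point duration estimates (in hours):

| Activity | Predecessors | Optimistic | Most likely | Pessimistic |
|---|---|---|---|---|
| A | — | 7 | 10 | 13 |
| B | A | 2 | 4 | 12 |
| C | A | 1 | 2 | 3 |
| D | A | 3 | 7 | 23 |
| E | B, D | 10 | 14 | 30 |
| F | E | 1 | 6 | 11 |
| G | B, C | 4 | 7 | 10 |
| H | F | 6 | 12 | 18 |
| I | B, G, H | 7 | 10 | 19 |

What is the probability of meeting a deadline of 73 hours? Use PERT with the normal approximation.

0.939

te_A = (7 + 4·10 + 13)/6 = 60/6 = 10; σ²_A = ((13−7)/6)² = 1.000
te_B = (2 + 4·4 + 12)/6 = 30/6 = 5; σ²_B = ((12−2)/6)² = 2.778
te_C = (1 + 4·2 + 3)/6 = 12/6 = 2; σ²_C = ((3−1)/6)² = 0.111
te_D = (3 + 4·7 + 23)/6 = 54/6 = 9; σ²_D = ((23−3)/6)² = 11.111
te_E = (10 + 4·14 + 30)/6 = 96/6 = 16; σ²_E = ((30−10)/6)² = 11.111
te_F = (1 + 4·6 + 11)/6 = 36/6 = 6; σ²_F = ((11−1)/6)² = 2.778
te_G = (4 + 4·7 + 10)/6 = 42/6 = 7; σ²_G = ((10−4)/6)² = 1.000
te_H = (6 + 4·12 + 18)/6 = 72/6 = 12; σ²_H = ((18−6)/6)² = 4.000
te_I = (7 + 4·10 + 19)/6 = 66/6 = 11; σ²_I = ((19−7)/6)² = 4.000

Forward pass:
ES_A = 0; EF_A = 10
ES_B = 10; EF_B = 10+5 = 15
ES_C = 10; EF_C = 10+2 = 12
ES_D = 10; EF_D = 10+9 = 19
ES_E = max(EF_B=15, EF_D=19) = 19; EF_E = 19+16 = 35
ES_F = 35; EF_F = 35+6 = 41
ES_G = max(EF_B=15, EF_C=12) = 15; EF_G = 15+7 = 22
ES_H = 41; EF_H = 41+12 = 53
ES_I = max(EF_B=15, EF_G=22, EF_H=53) = 53; EF_I = 53+11 = 64
Expected project duration μ = 64 hours. Critical path: A → D → E → F → H → I.

Variance along critical path = 1.000 + 11.111 + 11.111 + 2.778 + 4.000 + 4.000 = 34.000; σ = √34.000 = 5.831 hours.
Z = (73 − 64) / 5.831 = 1.543
P(T ≤ 73) = Φ(1.543) ≈ 0.939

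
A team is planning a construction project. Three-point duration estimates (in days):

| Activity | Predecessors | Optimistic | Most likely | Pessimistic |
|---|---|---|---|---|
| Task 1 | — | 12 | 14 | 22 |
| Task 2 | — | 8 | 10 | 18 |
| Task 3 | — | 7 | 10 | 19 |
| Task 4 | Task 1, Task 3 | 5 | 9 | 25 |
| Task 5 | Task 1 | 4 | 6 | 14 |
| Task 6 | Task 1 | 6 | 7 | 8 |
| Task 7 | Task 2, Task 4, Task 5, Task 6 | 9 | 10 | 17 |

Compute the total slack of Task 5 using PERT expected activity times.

4 days

te_Task 1 = (12 + 4·14 + 22)/6 = 90/6 = 15
te_Task 2 = (8 + 4·10 + 18)/6 = 66/6 = 11
te_Task 3 = (7 + 4·10 + 19)/6 = 66/6 = 11
te_Task 4 = (5 + 4·9 + 25)/6 = 66/6 = 11
te_Task 5 = (4 + 4·6 + 14)/6 = 42/6 = 7
te_Task 6 = (6 + 4·7 + 8)/6 = 42/6 = 7
te_Task 7 = (9 + 4·10 + 17)/6 = 66/6 = 11

Forward pass:
ES_Task 1 = 0; EF_Task 1 = 15
ES_Task 2 = 0; EF_Task 2 = 11
ES_Task 3 = 0; EF_Task 3 = 11
ES_Task 4 = max(EF_Task 1=15, EF_Task 3=11) = 15; EF_Task 4 = 15+11 = 26
ES_Task 5 = 15; EF_Task 5 = 15+7 = 22
ES_Task 6 = 15; EF_Task 6 = 15+7 = 22
ES_Task 7 = max(EF_Task 2=11, EF_Task 4=26, EF_Task 5=22, EF_Task 6=22) = 26; EF_Task 7 = 26+11 = 37
Expected project duration μ = 37 days. Critical path: Task 1 → Task 4 → Task 7.

Backward pass:
LF_Task 7 = 37; LS_Task 7 = 37−11 = 26
LF_Task 6 = LS_Task 7 = 26; LS_Task 6 = 26−7 = 19
LF_Task 5 = LS_Task 7 = 26; LS_Task 5 = 26−7 = 19
LF_Task 4 = LS_Task 7 = 26; LS_Task 4 = 26−11 = 15
LF_Task 3 = LS_Task 4 = 15; LS_Task 3 = 15−11 = 4
LF_Task 2 = LS_Task 7 = 26; LS_Task 2 = 26−11 = 15
LF_Task 1 = min(LS_Task 4=15, LS_Task 5=19, LS_Task 6=19) = 15; LS_Task 1 = 15−15 = 0
Slack_Task 5 = LS_Task 5 − ES_Task 5 = 19 − 15 = 4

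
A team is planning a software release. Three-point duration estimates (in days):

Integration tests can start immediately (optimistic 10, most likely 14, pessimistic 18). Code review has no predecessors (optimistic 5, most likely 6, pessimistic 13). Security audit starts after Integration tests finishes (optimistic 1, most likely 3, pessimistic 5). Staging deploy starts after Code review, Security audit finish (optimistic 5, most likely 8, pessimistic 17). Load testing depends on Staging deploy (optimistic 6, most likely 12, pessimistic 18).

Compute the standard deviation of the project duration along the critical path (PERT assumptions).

te_Integration tests = (10 + 4·14 + 18)/6 = 84/6 = 14; σ²_Integration tests = ((18−10)/6)² = 1.778
te_Code review = (5 + 4·6 + 13)/6 = 42/6 = 7; σ²_Code review = ((13−5)/6)² = 1.778
te_Security audit = (1 + 4·3 + 5)/6 = 18/6 = 3; σ²_Security audit = ((5−1)/6)² = 0.444
te_Staging deploy = (5 + 4·8 + 17)/6 = 54/6 = 9; σ²_Staging deploy = ((17−5)/6)² = 4.000
te_Load testing = (6 + 4·12 + 18)/6 = 72/6 = 12; σ²_Load testing = ((18−6)/6)² = 4.000

Forward pass:
ES_Integration tests = 0; EF_Integration tests = 14
ES_Code review = 0; EF_Code review = 7
ES_Security audit = 14; EF_Security audit = 14+3 = 17
ES_Staging deploy = max(EF_Code review=7, EF_Security audit=17) = 17; EF_Staging deploy = 17+9 = 26
ES_Load testing = 26; EF_Load testing = 26+12 = 38
Expected project duration μ = 38 days. Critical path: Integration tests → Security audit → Staging deploy → Load testing.

Variance along critical path = 1.778 + 0.444 + 4.000 + 4.000 = 10.222
σ = √10.222 = 3.197 days

3.20 days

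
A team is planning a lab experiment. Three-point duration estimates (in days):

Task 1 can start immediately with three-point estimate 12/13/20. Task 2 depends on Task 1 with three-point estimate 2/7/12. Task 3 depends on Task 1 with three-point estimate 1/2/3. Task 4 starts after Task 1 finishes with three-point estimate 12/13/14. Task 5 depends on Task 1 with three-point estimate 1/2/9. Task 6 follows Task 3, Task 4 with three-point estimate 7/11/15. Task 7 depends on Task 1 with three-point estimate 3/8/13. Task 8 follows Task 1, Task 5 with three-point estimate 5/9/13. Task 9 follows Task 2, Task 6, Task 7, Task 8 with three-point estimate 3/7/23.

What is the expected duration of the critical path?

te_Task 1 = (12 + 4·13 + 20)/6 = 84/6 = 14
te_Task 2 = (2 + 4·7 + 12)/6 = 42/6 = 7
te_Task 3 = (1 + 4·2 + 3)/6 = 12/6 = 2
te_Task 4 = (12 + 4·13 + 14)/6 = 78/6 = 13
te_Task 5 = (1 + 4·2 + 9)/6 = 18/6 = 3
te_Task 6 = (7 + 4·11 + 15)/6 = 66/6 = 11
te_Task 7 = (3 + 4·8 + 13)/6 = 48/6 = 8
te_Task 8 = (5 + 4·9 + 13)/6 = 54/6 = 9
te_Task 9 = (3 + 4·7 + 23)/6 = 54/6 = 9

Forward pass:
ES_Task 1 = 0; EF_Task 1 = 14
ES_Task 2 = 14; EF_Task 2 = 14+7 = 21
ES_Task 3 = 14; EF_Task 3 = 14+2 = 16
ES_Task 4 = 14; EF_Task 4 = 14+13 = 27
ES_Task 5 = 14; EF_Task 5 = 14+3 = 17
ES_Task 6 = max(EF_Task 3=16, EF_Task 4=27) = 27; EF_Task 6 = 27+11 = 38
ES_Task 7 = 14; EF_Task 7 = 14+8 = 22
ES_Task 8 = max(EF_Task 1=14, EF_Task 5=17) = 17; EF_Task 8 = 17+9 = 26
ES_Task 9 = max(EF_Task 2=21, EF_Task 6=38, EF_Task 7=22, EF_Task 8=26) = 38; EF_Task 9 = 38+9 = 47
Expected project duration μ = 47 days. Critical path: Task 1 → Task 4 → Task 6 → Task 9.

47 days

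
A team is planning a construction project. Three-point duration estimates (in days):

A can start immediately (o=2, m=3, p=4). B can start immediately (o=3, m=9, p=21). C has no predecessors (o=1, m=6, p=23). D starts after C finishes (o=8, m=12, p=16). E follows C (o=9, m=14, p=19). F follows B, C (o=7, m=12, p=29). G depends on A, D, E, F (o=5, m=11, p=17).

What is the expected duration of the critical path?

35 days

te_A = (2 + 4·3 + 4)/6 = 18/6 = 3
te_B = (3 + 4·9 + 21)/6 = 60/6 = 10
te_C = (1 + 4·6 + 23)/6 = 48/6 = 8
te_D = (8 + 4·12 + 16)/6 = 72/6 = 12
te_E = (9 + 4·14 + 19)/6 = 84/6 = 14
te_F = (7 + 4·12 + 29)/6 = 84/6 = 14
te_G = (5 + 4·11 + 17)/6 = 66/6 = 11

Forward pass:
ES_A = 0; EF_A = 3
ES_B = 0; EF_B = 10
ES_C = 0; EF_C = 8
ES_D = 8; EF_D = 8+12 = 20
ES_E = 8; EF_E = 8+14 = 22
ES_F = max(EF_B=10, EF_C=8) = 10; EF_F = 10+14 = 24
ES_G = max(EF_A=3, EF_D=20, EF_E=22, EF_F=24) = 24; EF_G = 24+11 = 35
Expected project duration μ = 35 days. Critical path: B → F → G.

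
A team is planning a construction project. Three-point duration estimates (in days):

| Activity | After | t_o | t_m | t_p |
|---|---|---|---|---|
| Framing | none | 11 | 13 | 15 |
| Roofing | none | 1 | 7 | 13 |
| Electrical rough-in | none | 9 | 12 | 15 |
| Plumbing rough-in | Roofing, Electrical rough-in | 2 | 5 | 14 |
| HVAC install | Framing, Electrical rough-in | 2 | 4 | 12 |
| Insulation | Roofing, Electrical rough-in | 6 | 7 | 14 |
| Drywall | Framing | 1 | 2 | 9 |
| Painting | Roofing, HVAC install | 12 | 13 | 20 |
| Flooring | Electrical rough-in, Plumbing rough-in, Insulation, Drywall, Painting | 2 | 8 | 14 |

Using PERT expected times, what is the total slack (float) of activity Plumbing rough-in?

te_Framing = (11 + 4·13 + 15)/6 = 78/6 = 13
te_Roofing = (1 + 4·7 + 13)/6 = 42/6 = 7
te_Electrical rough-in = (9 + 4·12 + 15)/6 = 72/6 = 12
te_Plumbing rough-in = (2 + 4·5 + 14)/6 = 36/6 = 6
te_HVAC install = (2 + 4·4 + 12)/6 = 30/6 = 5
te_Insulation = (6 + 4·7 + 14)/6 = 48/6 = 8
te_Drywall = (1 + 4·2 + 9)/6 = 18/6 = 3
te_Painting = (12 + 4·13 + 20)/6 = 84/6 = 14
te_Flooring = (2 + 4·8 + 14)/6 = 48/6 = 8

Forward pass:
ES_Framing = 0; EF_Framing = 13
ES_Roofing = 0; EF_Roofing = 7
ES_Electrical rough-in = 0; EF_Electrical rough-in = 12
ES_Plumbing rough-in = max(EF_Roofing=7, EF_Electrical rough-in=12) = 12; EF_Plumbing rough-in = 12+6 = 18
ES_HVAC install = max(EF_Framing=13, EF_Electrical rough-in=12) = 13; EF_HVAC install = 13+5 = 18
ES_Insulation = max(EF_Roofing=7, EF_Electrical rough-in=12) = 12; EF_Insulation = 12+8 = 20
ES_Drywall = 13; EF_Drywall = 13+3 = 16
ES_Painting = max(EF_Roofing=7, EF_HVAC install=18) = 18; EF_Painting = 18+14 = 32
ES_Flooring = max(EF_Electrical rough-in=12, EF_Plumbing rough-in=18, EF_Insulation=20, EF_Drywall=16, EF_Painting=32) = 32; EF_Flooring = 32+8 = 40
Expected project duration μ = 40 days. Critical path: Framing → HVAC install → Painting → Flooring.

Backward pass:
LF_Flooring = 40; LS_Flooring = 40−8 = 32
LF_Painting = LS_Flooring = 32; LS_Painting = 32−14 = 18
LF_Drywall = LS_Flooring = 32; LS_Drywall = 32−3 = 29
LF_Insulation = LS_Flooring = 32; LS_Insulation = 32−8 = 24
LF_HVAC install = LS_Painting = 18; LS_HVAC install = 18−5 = 13
LF_Plumbing rough-in = LS_Flooring = 32; LS_Plumbing rough-in = 32−6 = 26
LF_Electrical rough-in = min(LS_Plumbing rough-in=26, LS_HVAC install=13, LS_Insulation=24, LS_Flooring=32) = 13; LS_Electrical rough-in = 13−12 = 1
LF_Roofing = min(LS_Plumbing rough-in=26, LS_Insulation=24, LS_Painting=18) = 18; LS_Roofing = 18−7 = 11
LF_Framing = min(LS_HVAC install=13, LS_Drywall=29) = 13; LS_Framing = 13−13 = 0
Slack_Plumbing rough-in = LS_Plumbing rough-in − ES_Plumbing rough-in = 26 − 12 = 14

14 days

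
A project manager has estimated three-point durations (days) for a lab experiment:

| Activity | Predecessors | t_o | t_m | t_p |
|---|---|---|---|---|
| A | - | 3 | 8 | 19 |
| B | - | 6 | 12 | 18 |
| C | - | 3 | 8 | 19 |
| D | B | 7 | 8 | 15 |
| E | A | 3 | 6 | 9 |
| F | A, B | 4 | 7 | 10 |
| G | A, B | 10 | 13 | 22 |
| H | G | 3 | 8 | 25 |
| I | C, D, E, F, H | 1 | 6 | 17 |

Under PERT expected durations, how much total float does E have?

te_A = (3 + 4·8 + 19)/6 = 54/6 = 9
te_B = (6 + 4·12 + 18)/6 = 72/6 = 12
te_C = (3 + 4·8 + 19)/6 = 54/6 = 9
te_D = (7 + 4·8 + 15)/6 = 54/6 = 9
te_E = (3 + 4·6 + 9)/6 = 36/6 = 6
te_F = (4 + 4·7 + 10)/6 = 42/6 = 7
te_G = (10 + 4·13 + 22)/6 = 84/6 = 14
te_H = (3 + 4·8 + 25)/6 = 60/6 = 10
te_I = (1 + 4·6 + 17)/6 = 42/6 = 7

Forward pass:
ES_A = 0; EF_A = 9
ES_B = 0; EF_B = 12
ES_C = 0; EF_C = 9
ES_D = 12; EF_D = 12+9 = 21
ES_E = 9; EF_E = 9+6 = 15
ES_F = max(EF_A=9, EF_B=12) = 12; EF_F = 12+7 = 19
ES_G = max(EF_A=9, EF_B=12) = 12; EF_G = 12+14 = 26
ES_H = 26; EF_H = 26+10 = 36
ES_I = max(EF_C=9, EF_D=21, EF_E=15, EF_F=19, EF_H=36) = 36; EF_I = 36+7 = 43
Expected project duration μ = 43 days. Critical path: B → G → H → I.

Backward pass:
LF_I = 43; LS_I = 43−7 = 36
LF_H = LS_I = 36; LS_H = 36−10 = 26
LF_G = LS_H = 26; LS_G = 26−14 = 12
LF_F = LS_I = 36; LS_F = 36−7 = 29
LF_E = LS_I = 36; LS_E = 36−6 = 30
LF_D = LS_I = 36; LS_D = 36−9 = 27
LF_C = LS_I = 36; LS_C = 36−9 = 27
LF_B = min(LS_D=27, LS_F=29, LS_G=12) = 12; LS_B = 12−12 = 0
LF_A = min(LS_E=30, LS_F=29, LS_G=12) = 12; LS_A = 12−9 = 3
Slack_E = LS_E − ES_E = 30 − 9 = 21

21 days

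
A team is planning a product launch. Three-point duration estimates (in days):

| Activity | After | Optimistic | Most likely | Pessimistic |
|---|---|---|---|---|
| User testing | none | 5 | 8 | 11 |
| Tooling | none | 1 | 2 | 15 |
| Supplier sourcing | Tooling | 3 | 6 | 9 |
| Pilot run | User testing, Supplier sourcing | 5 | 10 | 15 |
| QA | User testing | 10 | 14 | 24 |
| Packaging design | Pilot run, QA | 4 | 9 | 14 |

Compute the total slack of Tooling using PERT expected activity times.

te_User testing = (5 + 4·8 + 11)/6 = 48/6 = 8
te_Tooling = (1 + 4·2 + 15)/6 = 24/6 = 4
te_Supplier sourcing = (3 + 4·6 + 9)/6 = 36/6 = 6
te_Pilot run = (5 + 4·10 + 15)/6 = 60/6 = 10
te_QA = (10 + 4·14 + 24)/6 = 90/6 = 15
te_Packaging design = (4 + 4·9 + 14)/6 = 54/6 = 9

Forward pass:
ES_User testing = 0; EF_User testing = 8
ES_Tooling = 0; EF_Tooling = 4
ES_Supplier sourcing = 4; EF_Supplier sourcing = 4+6 = 10
ES_Pilot run = max(EF_User testing=8, EF_Supplier sourcing=10) = 10; EF_Pilot run = 10+10 = 20
ES_QA = 8; EF_QA = 8+15 = 23
ES_Packaging design = max(EF_Pilot run=20, EF_QA=23) = 23; EF_Packaging design = 23+9 = 32
Expected project duration μ = 32 days. Critical path: User testing → QA → Packaging design.

Backward pass:
LF_Packaging design = 32; LS_Packaging design = 32−9 = 23
LF_QA = LS_Packaging design = 23; LS_QA = 23−15 = 8
LF_Pilot run = LS_Packaging design = 23; LS_Pilot run = 23−10 = 13
LF_Supplier sourcing = LS_Pilot run = 13; LS_Supplier sourcing = 13−6 = 7
LF_Tooling = LS_Supplier sourcing = 7; LS_Tooling = 7−4 = 3
LF_User testing = min(LS_Pilot run=13, LS_QA=8) = 8; LS_User testing = 8−8 = 0
Slack_Tooling = LS_Tooling − ES_Tooling = 3 − 0 = 3

3 days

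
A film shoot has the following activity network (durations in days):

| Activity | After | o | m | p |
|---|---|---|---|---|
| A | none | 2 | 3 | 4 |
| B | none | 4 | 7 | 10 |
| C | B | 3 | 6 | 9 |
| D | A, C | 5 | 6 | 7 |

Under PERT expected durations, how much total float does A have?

10 days

te_A = (2 + 4·3 + 4)/6 = 18/6 = 3
te_B = (4 + 4·7 + 10)/6 = 42/6 = 7
te_C = (3 + 4·6 + 9)/6 = 36/6 = 6
te_D = (5 + 4·6 + 7)/6 = 36/6 = 6

Forward pass:
ES_A = 0; EF_A = 3
ES_B = 0; EF_B = 7
ES_C = 7; EF_C = 7+6 = 13
ES_D = max(EF_A=3, EF_C=13) = 13; EF_D = 13+6 = 19
Expected project duration μ = 19 days. Critical path: B → C → D.

Backward pass:
LF_D = 19; LS_D = 19−6 = 13
LF_C = LS_D = 13; LS_C = 13−6 = 7
LF_B = LS_C = 7; LS_B = 7−7 = 0
LF_A = LS_D = 13; LS_A = 13−3 = 10
Slack_A = LS_A − ES_A = 10 − 0 = 10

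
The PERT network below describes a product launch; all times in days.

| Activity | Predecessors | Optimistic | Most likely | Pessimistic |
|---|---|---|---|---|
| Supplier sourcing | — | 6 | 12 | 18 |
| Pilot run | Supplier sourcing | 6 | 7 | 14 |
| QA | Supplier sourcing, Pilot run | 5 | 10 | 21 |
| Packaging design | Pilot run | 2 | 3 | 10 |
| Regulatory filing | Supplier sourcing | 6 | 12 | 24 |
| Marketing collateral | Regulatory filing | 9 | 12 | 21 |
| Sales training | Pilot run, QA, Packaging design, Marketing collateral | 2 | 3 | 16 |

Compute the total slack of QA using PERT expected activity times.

7 days

te_Supplier sourcing = (6 + 4·12 + 18)/6 = 72/6 = 12
te_Pilot run = (6 + 4·7 + 14)/6 = 48/6 = 8
te_QA = (5 + 4·10 + 21)/6 = 66/6 = 11
te_Packaging design = (2 + 4·3 + 10)/6 = 24/6 = 4
te_Regulatory filing = (6 + 4·12 + 24)/6 = 78/6 = 13
te_Marketing collateral = (9 + 4·12 + 21)/6 = 78/6 = 13
te_Sales training = (2 + 4·3 + 16)/6 = 30/6 = 5

Forward pass:
ES_Supplier sourcing = 0; EF_Supplier sourcing = 12
ES_Pilot run = 12; EF_Pilot run = 12+8 = 20
ES_QA = max(EF_Supplier sourcing=12, EF_Pilot run=20) = 20; EF_QA = 20+11 = 31
ES_Packaging design = 20; EF_Packaging design = 20+4 = 24
ES_Regulatory filing = 12; EF_Regulatory filing = 12+13 = 25
ES_Marketing collateral = 25; EF_Marketing collateral = 25+13 = 38
ES_Sales training = max(EF_Pilot run=20, EF_QA=31, EF_Packaging design=24, EF_Marketing collateral=38) = 38; EF_Sales training = 38+5 = 43
Expected project duration μ = 43 days. Critical path: Supplier sourcing → Regulatory filing → Marketing collateral → Sales training.

Backward pass:
LF_Sales training = 43; LS_Sales training = 43−5 = 38
LF_Marketing collateral = LS_Sales training = 38; LS_Marketing collateral = 38−13 = 25
LF_Regulatory filing = LS_Marketing collateral = 25; LS_Regulatory filing = 25−13 = 12
LF_Packaging design = LS_Sales training = 38; LS_Packaging design = 38−4 = 34
LF_QA = LS_Sales training = 38; LS_QA = 38−11 = 27
LF_Pilot run = min(LS_QA=27, LS_Packaging design=34, LS_Sales training=38) = 27; LS_Pilot run = 27−8 = 19
LF_Supplier sourcing = min(LS_Pilot run=19, LS_QA=27, LS_Regulatory filing=12) = 12; LS_Supplier sourcing = 12−12 = 0
Slack_QA = LS_QA − ES_QA = 27 − 20 = 7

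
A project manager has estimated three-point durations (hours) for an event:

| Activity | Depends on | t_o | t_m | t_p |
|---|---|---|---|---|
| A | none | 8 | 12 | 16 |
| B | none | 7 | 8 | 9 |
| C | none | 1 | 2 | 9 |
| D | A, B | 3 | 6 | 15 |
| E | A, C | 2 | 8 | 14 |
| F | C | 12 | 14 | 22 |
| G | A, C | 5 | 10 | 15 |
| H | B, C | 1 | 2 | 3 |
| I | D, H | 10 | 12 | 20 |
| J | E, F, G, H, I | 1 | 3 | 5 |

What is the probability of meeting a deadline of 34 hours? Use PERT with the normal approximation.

0.369

te_A = (8 + 4·12 + 16)/6 = 72/6 = 12; σ²_A = ((16−8)/6)² = 1.778
te_B = (7 + 4·8 + 9)/6 = 48/6 = 8; σ²_B = ((9−7)/6)² = 0.111
te_C = (1 + 4·2 + 9)/6 = 18/6 = 3; σ²_C = ((9−1)/6)² = 1.778
te_D = (3 + 4·6 + 15)/6 = 42/6 = 7; σ²_D = ((15−3)/6)² = 4.000
te_E = (2 + 4·8 + 14)/6 = 48/6 = 8; σ²_E = ((14−2)/6)² = 4.000
te_F = (12 + 4·14 + 22)/6 = 90/6 = 15; σ²_F = ((22−12)/6)² = 2.778
te_G = (5 + 4·10 + 15)/6 = 60/6 = 10; σ²_G = ((15−5)/6)² = 2.778
te_H = (1 + 4·2 + 3)/6 = 12/6 = 2; σ²_H = ((3−1)/6)² = 0.111
te_I = (10 + 4·12 + 20)/6 = 78/6 = 13; σ²_I = ((20−10)/6)² = 2.778
te_J = (1 + 4·3 + 5)/6 = 18/6 = 3; σ²_J = ((5−1)/6)² = 0.444

Forward pass:
ES_A = 0; EF_A = 12
ES_B = 0; EF_B = 8
ES_C = 0; EF_C = 3
ES_D = max(EF_A=12, EF_B=8) = 12; EF_D = 12+7 = 19
ES_E = max(EF_A=12, EF_C=3) = 12; EF_E = 12+8 = 20
ES_F = 3; EF_F = 3+15 = 18
ES_G = max(EF_A=12, EF_C=3) = 12; EF_G = 12+10 = 22
ES_H = max(EF_B=8, EF_C=3) = 8; EF_H = 8+2 = 10
ES_I = max(EF_D=19, EF_H=10) = 19; EF_I = 19+13 = 32
ES_J = max(EF_E=20, EF_F=18, EF_G=22, EF_H=10, EF_I=32) = 32; EF_J = 32+3 = 35
Expected project duration μ = 35 hours. Critical path: A → D → I → J.

Variance along critical path = 1.778 + 4.000 + 2.778 + 0.444 = 9.000; σ = √9.000 = 3.000 hours.
Z = (34 − 35) / 3.000 = -0.333
P(T ≤ 34) = Φ(-0.333) ≈ 0.369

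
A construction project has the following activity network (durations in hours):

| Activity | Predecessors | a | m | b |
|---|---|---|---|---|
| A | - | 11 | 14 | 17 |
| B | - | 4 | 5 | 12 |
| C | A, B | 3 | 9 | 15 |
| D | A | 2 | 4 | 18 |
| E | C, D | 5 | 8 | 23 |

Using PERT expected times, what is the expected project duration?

te_A = (11 + 4·14 + 17)/6 = 84/6 = 14
te_B = (4 + 4·5 + 12)/6 = 36/6 = 6
te_C = (3 + 4·9 + 15)/6 = 54/6 = 9
te_D = (2 + 4·4 + 18)/6 = 36/6 = 6
te_E = (5 + 4·8 + 23)/6 = 60/6 = 10

Forward pass:
ES_A = 0; EF_A = 14
ES_B = 0; EF_B = 6
ES_C = max(EF_A=14, EF_B=6) = 14; EF_C = 14+9 = 23
ES_D = 14; EF_D = 14+6 = 20
ES_E = max(EF_C=23, EF_D=20) = 23; EF_E = 23+10 = 33
Expected project duration μ = 33 hours. Critical path: A → C → E.

33 hours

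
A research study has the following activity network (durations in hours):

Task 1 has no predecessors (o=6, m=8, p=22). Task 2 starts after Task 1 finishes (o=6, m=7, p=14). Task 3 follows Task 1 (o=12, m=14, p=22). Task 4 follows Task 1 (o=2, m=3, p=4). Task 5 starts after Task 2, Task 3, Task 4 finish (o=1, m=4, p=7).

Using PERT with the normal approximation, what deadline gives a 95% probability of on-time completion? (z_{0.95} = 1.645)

34.4 hours

te_Task 1 = (6 + 4·8 + 22)/6 = 60/6 = 10; σ²_Task 1 = ((22−6)/6)² = 7.111
te_Task 2 = (6 + 4·7 + 14)/6 = 48/6 = 8; σ²_Task 2 = ((14−6)/6)² = 1.778
te_Task 3 = (12 + 4·14 + 22)/6 = 90/6 = 15; σ²_Task 3 = ((22−12)/6)² = 2.778
te_Task 4 = (2 + 4·3 + 4)/6 = 18/6 = 3; σ²_Task 4 = ((4−2)/6)² = 0.111
te_Task 5 = (1 + 4·4 + 7)/6 = 24/6 = 4; σ²_Task 5 = ((7−1)/6)² = 1.000

Forward pass:
ES_Task 1 = 0; EF_Task 1 = 10
ES_Task 2 = 10; EF_Task 2 = 10+8 = 18
ES_Task 3 = 10; EF_Task 3 = 10+15 = 25
ES_Task 4 = 10; EF_Task 4 = 10+3 = 13
ES_Task 5 = max(EF_Task 2=18, EF_Task 3=25, EF_Task 4=13) = 25; EF_Task 5 = 25+4 = 29
Expected project duration μ = 29 hours. Critical path: Task 1 → Task 3 → Task 5.

Variance along critical path = 7.111 + 2.778 + 1.000 = 10.889; σ = 3.300 hours.
D = μ + z·σ = 29 + 1.645·3.300 = 34.4 hours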